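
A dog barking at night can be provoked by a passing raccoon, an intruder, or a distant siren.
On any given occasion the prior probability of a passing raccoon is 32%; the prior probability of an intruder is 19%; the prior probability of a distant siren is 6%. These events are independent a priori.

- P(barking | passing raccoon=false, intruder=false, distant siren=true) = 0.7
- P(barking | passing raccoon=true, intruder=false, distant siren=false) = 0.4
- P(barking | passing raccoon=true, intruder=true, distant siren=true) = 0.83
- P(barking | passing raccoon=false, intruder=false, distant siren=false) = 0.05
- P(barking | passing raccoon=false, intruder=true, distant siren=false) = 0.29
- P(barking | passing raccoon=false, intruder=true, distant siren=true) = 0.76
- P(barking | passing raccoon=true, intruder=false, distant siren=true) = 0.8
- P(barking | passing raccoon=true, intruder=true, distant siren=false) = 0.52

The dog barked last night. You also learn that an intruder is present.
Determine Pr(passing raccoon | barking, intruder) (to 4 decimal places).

Pr(passing raccoon | barking, intruder) ≈ 0.4434

P(barking | intruder) = 0.29*0.68*0.94 + 0.76*0.68*0.06 + 0.52*0.32*0.94 + 0.83*0.32*0.06 = 0.185368 + 0.031008 + 0.156416 + 0.015936 = 0.388728
Restricting to configurations with passing raccoon present: 0.156416 + 0.015936 = 0.172352.
So P(passing raccoon | barking, intruder) = 0.172352/0.388728 ≈ 0.4434.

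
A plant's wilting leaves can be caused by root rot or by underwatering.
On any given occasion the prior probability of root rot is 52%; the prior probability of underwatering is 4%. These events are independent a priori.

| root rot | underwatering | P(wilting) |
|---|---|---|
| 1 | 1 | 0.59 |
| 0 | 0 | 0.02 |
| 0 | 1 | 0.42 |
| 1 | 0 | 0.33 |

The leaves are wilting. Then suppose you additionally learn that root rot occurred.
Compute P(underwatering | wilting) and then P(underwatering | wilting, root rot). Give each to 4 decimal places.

Enumerate the 4 (root rot, underwatering) configurations and weight by the priors:
  P(wilting) = 0.02·0.48·0.96 + 0.42·0.48·0.04 + 0.33·0.52·0.96 + 0.59·0.52·0.04
        = 0.009216 + 0.008064 + 0.164736 + 0.012272 = 0.194288
Keeping only the underwatering-present terms gives 0.020336, so
  P(underwatering | wilting) = 0.020336 / 0.194288 ≈ 0.1047

Now also conditioning on root rot=true:
Weight on underwatering=true, given the evidence: 0.59×0.04 = 0.023600
Denominator P(wilting | root rot): 0.33×0.96 + 0.59×0.04 = 0.340400
Posterior = 0.023600 / 0.340400 ≈ 0.0693

P(underwatering | wilting) ≈ 0.1047; P(underwatering | wilting, root rot) ≈ 0.0693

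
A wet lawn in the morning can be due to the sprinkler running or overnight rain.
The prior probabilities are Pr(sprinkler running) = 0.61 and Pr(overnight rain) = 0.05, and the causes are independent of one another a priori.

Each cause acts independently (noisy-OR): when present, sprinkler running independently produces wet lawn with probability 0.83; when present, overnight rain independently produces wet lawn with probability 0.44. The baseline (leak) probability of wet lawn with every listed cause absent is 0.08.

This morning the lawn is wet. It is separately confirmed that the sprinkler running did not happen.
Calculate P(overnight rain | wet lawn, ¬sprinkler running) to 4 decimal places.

P(overnight rain | wet lawn, ¬sprinkler running) ≈ 0.2418

Under noisy-OR, P(wet lawn | causes) = 1 − (1−0.08)·∏(1−qᵢ) over the active causes.
Sum P(wet lawn|·) weighted by the priors over both values of overnight rain:
  P(wet lawn | ¬sprinkler running) = 0.08*0.95 + 0.4848*0.05
        = 0.076000 + 0.024240 = 0.100240
Keeping only the overnight rain-present terms gives 0.024240, so
  P(overnight rain | wet lawn, ¬sprinkler running) = 0.024240 / 0.100240 ≈ 0.2418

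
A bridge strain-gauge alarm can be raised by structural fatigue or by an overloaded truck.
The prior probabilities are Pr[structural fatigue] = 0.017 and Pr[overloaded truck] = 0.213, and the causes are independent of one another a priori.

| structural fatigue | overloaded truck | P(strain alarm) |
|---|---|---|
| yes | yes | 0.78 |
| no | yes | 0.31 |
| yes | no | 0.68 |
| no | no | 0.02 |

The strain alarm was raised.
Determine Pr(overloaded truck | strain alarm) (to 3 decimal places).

Pr(overloaded truck | strain alarm) ≈ 0.734

Sum P(strain alarm|·) weighted by the priors over the 4 (structural fatigue, overloaded truck) configurations:
  P(strain alarm) = 0.02×0.983×0.787 + 0.31×0.983×0.213 + 0.68×0.017×0.787 + 0.78×0.017×0.213
        = 0.015472 + 0.064907 + 0.009098 + 0.002824 = 0.092301
The terms with overloaded truck present sum to 0.067731, so
  P(overloaded truck | strain alarm) = 0.067731 / 0.092301 ≈ 0.734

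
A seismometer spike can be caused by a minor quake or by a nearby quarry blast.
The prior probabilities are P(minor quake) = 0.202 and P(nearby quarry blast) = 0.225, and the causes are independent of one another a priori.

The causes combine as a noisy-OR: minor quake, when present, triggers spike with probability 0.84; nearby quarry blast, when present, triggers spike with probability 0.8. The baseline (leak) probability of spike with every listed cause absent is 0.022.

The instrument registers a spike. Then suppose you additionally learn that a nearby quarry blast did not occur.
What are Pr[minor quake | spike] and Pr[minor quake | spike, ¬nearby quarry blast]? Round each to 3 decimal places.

Under noisy-OR, P(spike | causes) = 1 − (1−0.022)·∏(1−qᵢ) over the active causes.
Sum P(spike|·) weighted by the priors over the 4 (minor quake, nearby quarry blast) configurations:
  P(spike) = 0.022×0.798×0.775 + 0.8044×0.798×0.225 + 0.84352×0.202×0.775 + 0.968704×0.202×0.225
        = 0.013606 + 0.144430 + 0.132053 + 0.044028 = 0.334117
Configurations with minor quake contribute 0.176081, so
  P(minor quake | spike) = 0.176081 / 0.334117 ≈ 0.527

Now condition on the additional information:
Weight on minor quake=true, given the evidence: 0.84352×0.202 = 0.170391
Denominator P(spike | ¬nearby quarry blast): 0.022×0.798 + 0.84352×0.202 = 0.187947
Posterior = 0.170391 / 0.187947 ≈ 0.907

Pr[minor quake | spike] ≈ 0.527; Pr[minor quake | spike, ¬nearby quarry blast] ≈ 0.907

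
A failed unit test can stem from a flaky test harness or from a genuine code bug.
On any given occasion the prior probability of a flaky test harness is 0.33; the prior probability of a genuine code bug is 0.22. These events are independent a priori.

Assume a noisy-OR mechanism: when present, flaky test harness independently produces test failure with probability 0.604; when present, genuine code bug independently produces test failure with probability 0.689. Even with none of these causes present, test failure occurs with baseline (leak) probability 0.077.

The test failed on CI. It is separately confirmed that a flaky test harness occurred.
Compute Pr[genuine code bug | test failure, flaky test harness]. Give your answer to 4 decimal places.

Pr[genuine code bug | test failure, flaky test harness] ≈ 0.2826

Under noisy-OR, P(test failure | causes) = 1 − (1−0.077)·∏(1−qᵢ) over the active causes.
For the numerator, keep only genuine code bug=true terms: 0.886327·0.22 = 0.194992
Denominator P(test failure | flaky test harness): 0.634492·0.78 + 0.886327·0.22 = 0.689896
P(genuine code bug | test failure, flaky test harness) = 0.194992/0.689896 ≈ 0.2826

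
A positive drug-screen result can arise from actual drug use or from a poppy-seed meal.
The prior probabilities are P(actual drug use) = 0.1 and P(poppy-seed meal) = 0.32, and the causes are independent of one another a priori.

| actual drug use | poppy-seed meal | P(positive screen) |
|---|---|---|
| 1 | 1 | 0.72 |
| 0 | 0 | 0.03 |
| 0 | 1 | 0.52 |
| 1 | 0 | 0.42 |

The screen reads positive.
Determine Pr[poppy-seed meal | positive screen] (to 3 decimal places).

Pr[poppy-seed meal | positive screen] ≈ 0.786

P(positive screen) = 0.03·0.9·0.68 + 0.52·0.9·0.32 + 0.42·0.1·0.68 + 0.72·0.1·0.32 = 0.018360 + 0.149760 + 0.028560 + 0.023040 = 0.219720
Restricting to configurations with poppy-seed meal present: 0.149760 + 0.023040 = 0.172800.
So P(poppy-seed meal | positive screen) = 0.172800/0.219720 ≈ 0.786.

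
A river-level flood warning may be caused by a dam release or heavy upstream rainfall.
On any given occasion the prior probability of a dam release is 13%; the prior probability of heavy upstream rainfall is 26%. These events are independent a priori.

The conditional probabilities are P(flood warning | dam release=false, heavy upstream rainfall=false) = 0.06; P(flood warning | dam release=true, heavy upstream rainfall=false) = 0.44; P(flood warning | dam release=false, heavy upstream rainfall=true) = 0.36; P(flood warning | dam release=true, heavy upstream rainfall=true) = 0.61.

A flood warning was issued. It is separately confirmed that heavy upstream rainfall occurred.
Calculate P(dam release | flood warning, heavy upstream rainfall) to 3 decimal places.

P(dam release | flood warning, heavy upstream rainfall) ≈ 0.202

By total probability over both values of dam release:
  P(flood warning | heavy upstream rainfall) = 0.36·0.87 + 0.61·0.13
        = 0.313200 + 0.079300 = 0.392500
The terms with dam release present sum to 0.079300, so
  P(dam release | flood warning, heavy upstream rainfall) = 0.079300 / 0.392500 ≈ 0.202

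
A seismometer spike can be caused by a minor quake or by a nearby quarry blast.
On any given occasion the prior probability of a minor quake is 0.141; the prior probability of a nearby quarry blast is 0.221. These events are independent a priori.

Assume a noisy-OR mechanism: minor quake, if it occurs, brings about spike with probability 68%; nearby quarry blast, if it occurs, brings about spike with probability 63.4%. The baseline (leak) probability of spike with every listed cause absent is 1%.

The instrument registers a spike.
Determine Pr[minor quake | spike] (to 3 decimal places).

Under noisy-OR, P(spike | causes) = 1 − (1−0.01)·∏(1−qᵢ) over the active causes.
For the numerator, keep only minor quake=true terms: 0.075042 + 0.027548 = 0.102590
Denominator P(spike): 0.01×0.859×0.779 + 0.63766×0.859×0.221 + 0.6832×0.141×0.779 + 0.884051×0.141×0.221 = 0.230335
Posterior = 0.102590 / 0.230335 ≈ 0.445

Pr[minor quake | spike] ≈ 0.445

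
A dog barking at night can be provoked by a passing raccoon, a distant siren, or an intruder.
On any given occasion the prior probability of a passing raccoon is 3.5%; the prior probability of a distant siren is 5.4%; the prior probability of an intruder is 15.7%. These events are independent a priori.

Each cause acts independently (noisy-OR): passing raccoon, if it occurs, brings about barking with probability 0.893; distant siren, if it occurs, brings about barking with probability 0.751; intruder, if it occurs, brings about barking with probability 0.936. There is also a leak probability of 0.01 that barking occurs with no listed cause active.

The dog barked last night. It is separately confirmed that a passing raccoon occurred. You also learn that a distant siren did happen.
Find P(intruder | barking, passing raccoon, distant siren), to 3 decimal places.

P(intruder | barking, passing raccoon, distant siren) ≈ 0.160

Under noisy-OR, P(barking | causes) = 1 − (1−0.01)·∏(1−qᵢ) over the active causes.
Weight on intruder=true, given the evidence: 0.998312·0.157 = 0.156735
Normalizer over all consistent configurations: 0.973623·0.843 + 0.998312·0.157 = 0.977499
P(intruder | barking, passing raccoon, distant siren) = 0.156735/0.977499 ≈ 0.160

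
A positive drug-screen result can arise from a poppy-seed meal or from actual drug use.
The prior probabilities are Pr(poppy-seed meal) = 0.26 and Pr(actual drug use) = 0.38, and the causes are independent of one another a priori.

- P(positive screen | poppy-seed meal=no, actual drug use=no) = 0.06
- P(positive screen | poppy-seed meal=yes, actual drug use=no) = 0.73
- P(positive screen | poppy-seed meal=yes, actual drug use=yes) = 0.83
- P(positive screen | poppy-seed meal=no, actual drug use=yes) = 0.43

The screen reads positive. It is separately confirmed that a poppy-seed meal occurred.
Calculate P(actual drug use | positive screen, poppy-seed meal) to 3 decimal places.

P(actual drug use | positive screen, poppy-seed meal) ≈ 0.411

For the numerator, keep only actual drug use=true terms: 0.83·0.38 = 0.315400
Denominator P(positive screen | poppy-seed meal): 0.73·0.62 + 0.83·0.38 = 0.768000
P(actual drug use | positive screen, poppy-seed meal) = 0.315400/0.768000 ≈ 0.411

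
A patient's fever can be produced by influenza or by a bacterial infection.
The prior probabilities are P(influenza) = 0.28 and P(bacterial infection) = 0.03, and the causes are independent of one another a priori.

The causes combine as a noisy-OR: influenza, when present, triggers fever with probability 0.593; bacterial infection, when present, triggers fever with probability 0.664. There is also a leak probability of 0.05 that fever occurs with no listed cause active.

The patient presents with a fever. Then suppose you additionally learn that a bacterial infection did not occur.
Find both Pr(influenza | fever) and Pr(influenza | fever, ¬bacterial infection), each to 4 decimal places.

Pr(influenza | fever) ≈ 0.7780; Pr(influenza | fever, ¬bacterial infection) ≈ 0.8267

Under noisy-OR, P(fever | causes) = 1 − (1−0.05)·∏(1−qᵢ) over the active causes.
For the numerator, keep only influenza=true terms: 0.166586 + 0.007309 = 0.173895
Normalizer over all consistent configurations: 0.05*0.72*0.97 + 0.6808*0.72*0.03 + 0.61335*0.28*0.97 + 0.870086*0.28*0.03 = 0.223520
P(influenza | fever) = 0.173895/0.223520 ≈ 0.7780

Now condition on the additional information:
Enumerate both values of influenza and weight by the priors:
  P(fever | ¬bacterial infection) = 0.05*0.72 + 0.61335*0.28
        = 0.036000 + 0.171738 = 0.207738
Configurations with influenza contribute 0.171738, so
  P(influenza | fever, ¬bacterial infection) = 0.171738 / 0.207738 ≈ 0.8267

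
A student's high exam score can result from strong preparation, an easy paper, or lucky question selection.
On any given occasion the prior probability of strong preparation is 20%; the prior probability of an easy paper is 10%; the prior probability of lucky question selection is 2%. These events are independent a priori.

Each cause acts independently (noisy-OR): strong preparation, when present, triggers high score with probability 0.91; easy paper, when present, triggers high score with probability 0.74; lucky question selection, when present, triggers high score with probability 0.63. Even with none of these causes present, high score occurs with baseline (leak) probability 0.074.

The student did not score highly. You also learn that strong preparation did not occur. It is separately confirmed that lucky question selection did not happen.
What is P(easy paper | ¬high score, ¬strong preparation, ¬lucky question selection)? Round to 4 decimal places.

P(easy paper | ¬high score, ¬strong preparation, ¬lucky question selection) ≈ 0.0281

Under noisy-OR, P(high score | causes) = 1 − (1−0.074)·∏(1−qᵢ) over the active causes.
By total probability over both values of easy paper:
  P(¬high score | ¬strong preparation, ¬lucky question selection) = 0.926×0.9 + 0.24076×0.1
        = 0.833400 + 0.024076 = 0.857476
Keeping only the easy paper-present terms gives 0.024076, so
  P(easy paper | ¬high score, ¬strong preparation, ¬lucky question selection) = 0.024076 / 0.857476 ≈ 0.0281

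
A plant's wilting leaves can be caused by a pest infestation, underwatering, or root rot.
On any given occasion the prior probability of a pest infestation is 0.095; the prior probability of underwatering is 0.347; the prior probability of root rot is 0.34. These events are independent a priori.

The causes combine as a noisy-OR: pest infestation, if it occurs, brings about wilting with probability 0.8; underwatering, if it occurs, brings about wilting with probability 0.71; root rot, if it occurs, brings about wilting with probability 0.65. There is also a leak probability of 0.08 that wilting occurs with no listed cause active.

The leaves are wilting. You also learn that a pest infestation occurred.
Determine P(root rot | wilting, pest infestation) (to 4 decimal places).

P(root rot | wilting, pest infestation) ≈ 0.3627

Under noisy-OR, P(wilting | causes) = 1 − (1−0.08)·∏(1−qᵢ) over the active causes.
For the numerator, keep only root rot=true terms: 0.207722 + 0.115777 = 0.323499
Denominator P(wilting | pest infestation): 0.816·0.653·0.66 + 0.9356·0.653·0.34 + 0.94664·0.347·0.66 + 0.981324·0.347·0.34 = 0.891978
P(root rot | wilting, pest infestation) = 0.323499/0.891978 ≈ 0.3627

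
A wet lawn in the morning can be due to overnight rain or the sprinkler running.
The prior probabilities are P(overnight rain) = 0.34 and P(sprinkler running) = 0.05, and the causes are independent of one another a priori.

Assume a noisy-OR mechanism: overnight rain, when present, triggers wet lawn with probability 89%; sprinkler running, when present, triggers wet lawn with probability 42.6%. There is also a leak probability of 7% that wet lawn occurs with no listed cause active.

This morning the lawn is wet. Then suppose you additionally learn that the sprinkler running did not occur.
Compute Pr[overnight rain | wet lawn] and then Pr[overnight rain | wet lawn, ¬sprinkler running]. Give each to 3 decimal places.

Under noisy-OR, P(wet lawn | causes) = 1 − (1−0.07)·∏(1−qᵢ) over the active causes.
Weight on overnight rain=true, given the evidence: 0.289957 + 0.016002 = 0.305959
The normalizing constant is 0.07*0.66*0.95 + 0.46618*0.66*0.05 + 0.8977*0.34*0.95 + 0.94128*0.34*0.05 = 0.365233
P(overnight rain | wet lawn) = 0.305959/0.365233 ≈ 0.838

Now also conditioning on sprinkler running≠true:
P(wet lawn | ¬sprinkler running) = 0.07×0.66 + 0.8977×0.34 = 0.046200 + 0.305218 = 0.351418
Restricting to configurations with overnight rain present: 0.8977×0.34 = 0.305218.
Hence the posterior is 0.305218/0.351418 ≈ 0.869.
With sprinkler running excluded, overnight rain must carry more of the explanatory weight for the wet lawn.

Pr[overnight rain | wet lawn] ≈ 0.838; Pr[overnight rain | wet lawn, ¬sprinkler running] ≈ 0.869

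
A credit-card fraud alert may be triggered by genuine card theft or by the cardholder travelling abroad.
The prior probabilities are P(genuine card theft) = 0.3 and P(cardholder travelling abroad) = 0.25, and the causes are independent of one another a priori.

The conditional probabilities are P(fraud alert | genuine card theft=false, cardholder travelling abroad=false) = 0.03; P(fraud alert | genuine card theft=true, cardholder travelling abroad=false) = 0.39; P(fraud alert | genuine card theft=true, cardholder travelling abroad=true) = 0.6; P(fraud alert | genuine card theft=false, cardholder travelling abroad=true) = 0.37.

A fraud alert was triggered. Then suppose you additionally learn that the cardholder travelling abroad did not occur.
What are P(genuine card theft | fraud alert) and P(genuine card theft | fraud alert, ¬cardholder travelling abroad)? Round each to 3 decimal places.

Enumerate the 4 (genuine card theft, cardholder travelling abroad) configurations and weight by the priors:
  P(fraud alert) = 0.03×0.7×0.75 + 0.37×0.7×0.25 + 0.39×0.3×0.75 + 0.6×0.3×0.25
        = 0.015750 + 0.064750 + 0.087750 + 0.045000 = 0.213250
Keeping only the genuine card theft-present terms gives 0.132750, so
  P(genuine card theft | fraud alert) = 0.132750 / 0.213250 ≈ 0.623

With the extra evidence:
P(fraud alert | ¬cardholder travelling abroad) = 0.03×0.7 + 0.39×0.3 = 0.021000 + 0.117000 = 0.138000
Restricting to configurations with genuine card theft present: 0.39×0.3 = 0.117000.
P(genuine card theft | fraud alert, ¬cardholder travelling abroad) = 0.117000 / 0.138000 ≈ 0.848
Ruling out cardholder travelling abroad raises the posterior on genuine card theft — the flip side of explaining away.

P(genuine card theft | fraud alert) ≈ 0.623; P(genuine card theft | fraud alert, ¬cardholder travelling abroad) ≈ 0.848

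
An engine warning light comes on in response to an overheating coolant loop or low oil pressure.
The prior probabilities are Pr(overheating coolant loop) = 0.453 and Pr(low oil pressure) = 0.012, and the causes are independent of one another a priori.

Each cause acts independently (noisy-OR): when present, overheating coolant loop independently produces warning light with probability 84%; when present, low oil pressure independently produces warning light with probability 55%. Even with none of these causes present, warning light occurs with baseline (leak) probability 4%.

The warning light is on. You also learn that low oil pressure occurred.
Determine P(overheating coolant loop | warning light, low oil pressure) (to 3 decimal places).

Under noisy-OR, P(warning light | causes) = 1 − (1−0.04)·∏(1−qᵢ) over the active causes.
Weight on overheating coolant loop=true, given the evidence: 0.93088*0.453 = 0.421689
Normalizer over all consistent configurations: 0.568*0.547 + 0.93088*0.453 = 0.732385
Posterior = 0.421689 / 0.732385 ≈ 0.576

P(overheating coolant loop | warning light, low oil pressure) ≈ 0.576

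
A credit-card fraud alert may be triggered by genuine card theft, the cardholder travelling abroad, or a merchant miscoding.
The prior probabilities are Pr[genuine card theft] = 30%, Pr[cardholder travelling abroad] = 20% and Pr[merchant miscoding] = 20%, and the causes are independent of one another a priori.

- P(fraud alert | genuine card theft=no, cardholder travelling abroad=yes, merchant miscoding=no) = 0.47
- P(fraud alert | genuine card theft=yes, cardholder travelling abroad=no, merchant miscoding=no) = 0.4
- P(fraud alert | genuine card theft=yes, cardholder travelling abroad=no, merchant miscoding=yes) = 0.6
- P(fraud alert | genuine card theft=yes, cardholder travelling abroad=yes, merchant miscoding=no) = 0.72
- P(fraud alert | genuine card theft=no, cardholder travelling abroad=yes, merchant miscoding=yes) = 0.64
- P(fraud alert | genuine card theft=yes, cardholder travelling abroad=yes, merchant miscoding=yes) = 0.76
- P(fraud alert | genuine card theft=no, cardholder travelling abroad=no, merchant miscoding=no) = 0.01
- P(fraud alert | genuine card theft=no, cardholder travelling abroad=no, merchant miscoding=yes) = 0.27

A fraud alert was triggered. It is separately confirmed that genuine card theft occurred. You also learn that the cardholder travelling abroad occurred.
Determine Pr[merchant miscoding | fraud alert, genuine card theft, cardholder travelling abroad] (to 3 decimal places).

Pr[merchant miscoding | fraud alert, genuine card theft, cardholder travelling abroad] ≈ 0.209

P(fraud alert | genuine card theft, cardholder travelling abroad) = 0.72×0.8 + 0.76×0.2 = 0.576000 + 0.152000 = 0.728000
Of this, 0.152000 comes from 0.76×0.2 (the merchant miscoding=true cases).
P(merchant miscoding | fraud alert, genuine card theft, cardholder travelling abroad) = 0.152000 / 0.728000 ≈ 0.209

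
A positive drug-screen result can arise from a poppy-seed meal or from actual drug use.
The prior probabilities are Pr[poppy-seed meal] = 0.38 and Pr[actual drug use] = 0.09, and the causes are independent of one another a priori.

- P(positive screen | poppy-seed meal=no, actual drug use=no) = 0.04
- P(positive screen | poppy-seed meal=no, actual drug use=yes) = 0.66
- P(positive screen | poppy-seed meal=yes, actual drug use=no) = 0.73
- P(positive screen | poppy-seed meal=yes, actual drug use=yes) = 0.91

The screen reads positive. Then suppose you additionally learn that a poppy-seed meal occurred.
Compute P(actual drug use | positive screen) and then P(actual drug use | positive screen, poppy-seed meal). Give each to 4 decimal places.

By total probability over the 4 (poppy-seed meal, actual drug use) configurations:
  P(positive screen) = 0.04*0.62*0.91 + 0.66*0.62*0.09 + 0.73*0.38*0.91 + 0.91*0.38*0.09
        = 0.022568 + 0.036828 + 0.252434 + 0.031122 = 0.342952
Configurations with actual drug use contribute 0.067950, so
  P(actual drug use | positive screen) = 0.067950 / 0.342952 ≈ 0.1981

Now also conditioning on poppy-seed meal=true:
Weight on actual drug use=true, given the evidence: 0.91·0.09 = 0.081900
Normalizer over all consistent configurations: 0.73·0.91 + 0.91·0.09 = 0.746200
P(actual drug use | positive screen, poppy-seed meal) = 0.081900/0.746200 ≈ 0.1098
The drop from 0.1981 to 0.1098 is the explaining-away (discounting) effect.

P(actual drug use | positive screen) ≈ 0.1981; P(actual drug use | positive screen, poppy-seed meal) ≈ 0.1098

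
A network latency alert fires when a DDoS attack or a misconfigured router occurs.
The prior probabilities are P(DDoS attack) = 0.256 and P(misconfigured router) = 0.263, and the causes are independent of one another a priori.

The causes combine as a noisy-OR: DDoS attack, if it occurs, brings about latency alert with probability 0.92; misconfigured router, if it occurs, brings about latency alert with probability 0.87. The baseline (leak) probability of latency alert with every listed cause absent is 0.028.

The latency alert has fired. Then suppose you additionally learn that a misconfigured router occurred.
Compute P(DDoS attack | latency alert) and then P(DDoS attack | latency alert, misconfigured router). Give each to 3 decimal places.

Under noisy-OR, P(latency alert | causes) = 1 − (1−0.028)·∏(1−qᵢ) over the active causes.
P(latency alert) = 0.028×0.744×0.737 + 0.87364×0.744×0.263 + 0.92224×0.256×0.737 + 0.989891×0.256×0.263 = 0.015353 + 0.170947 + 0.174001 + 0.066647 = 0.426948
Of this, 0.240648 comes from 0.174001 + 0.066647 (the DDoS attack=true cases).
So P(DDoS attack | latency alert) = 0.240648/0.426948 ≈ 0.564.

Now also conditioning on misconfigured router=true:
Sum P(latency alert|·) weighted by the priors over both values of DDoS attack:
  P(latency alert | misconfigured router) = 0.87364*0.744 + 0.989891*0.256
        = 0.649988 + 0.253412 = 0.903400
Keeping only the DDoS attack-present terms gives 0.253412, so
  P(DDoS attack | latency alert, misconfigured router) = 0.253412 / 0.903400 ≈ 0.281
— misconfigured router explains away the evidence for DDoS attack.

P(DDoS attack | latency alert) ≈ 0.564; P(DDoS attack | latency alert, misconfigured router) ≈ 0.281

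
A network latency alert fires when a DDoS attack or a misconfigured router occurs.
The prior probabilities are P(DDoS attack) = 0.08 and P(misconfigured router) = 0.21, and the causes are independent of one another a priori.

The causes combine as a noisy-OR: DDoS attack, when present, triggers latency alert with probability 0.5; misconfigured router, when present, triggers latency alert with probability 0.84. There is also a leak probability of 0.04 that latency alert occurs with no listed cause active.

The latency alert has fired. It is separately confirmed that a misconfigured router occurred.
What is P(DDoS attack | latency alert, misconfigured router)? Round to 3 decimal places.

P(DDoS attack | latency alert, misconfigured router) ≈ 0.087

Under noisy-OR, P(latency alert | causes) = 1 − (1−0.04)·∏(1−qᵢ) over the active causes.
P(latency alert | misconfigured router) = 0.8464*0.92 + 0.9232*0.08 = 0.778688 + 0.073856 = 0.852544
Restricting to configurations with DDoS attack present: 0.9232*0.08 = 0.073856.
Hence the posterior is 0.073856/0.852544 ≈ 0.087.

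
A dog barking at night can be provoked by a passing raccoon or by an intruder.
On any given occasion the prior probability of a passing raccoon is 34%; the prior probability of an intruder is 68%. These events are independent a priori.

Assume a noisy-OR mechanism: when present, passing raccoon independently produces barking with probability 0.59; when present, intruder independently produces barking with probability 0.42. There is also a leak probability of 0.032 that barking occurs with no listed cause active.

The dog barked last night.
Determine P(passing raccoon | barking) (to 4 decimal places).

Under noisy-OR, P(barking | causes) = 1 − (1−0.032)·∏(1−qᵢ) over the active causes.
Weight on passing raccoon=true, given the evidence: 0.065619 + 0.177980 = 0.243599
The normalizing constant is 0.032×0.66×0.32 + 0.43856×0.66×0.68 + 0.60312×0.34×0.32 + 0.76981×0.34×0.68 = 0.447183
Posterior = 0.243599 / 0.447183 ≈ 0.5447

P(passing raccoon | barking) ≈ 0.5447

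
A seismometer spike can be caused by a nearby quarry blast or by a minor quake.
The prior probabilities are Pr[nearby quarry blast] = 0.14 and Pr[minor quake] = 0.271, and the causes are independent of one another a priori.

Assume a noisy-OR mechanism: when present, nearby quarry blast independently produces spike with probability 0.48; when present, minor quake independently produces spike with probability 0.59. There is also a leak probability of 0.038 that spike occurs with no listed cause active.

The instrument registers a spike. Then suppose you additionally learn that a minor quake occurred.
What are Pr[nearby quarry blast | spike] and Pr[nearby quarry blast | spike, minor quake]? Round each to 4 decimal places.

Under noisy-OR, P(spike | causes) = 1 − (1−0.038)·∏(1−qᵢ) over the active causes.
By total probability over the 4 (nearby quarry blast, minor quake) configurations:
  P(spike) = 0.038×0.86×0.729 + 0.60558×0.86×0.271 + 0.49976×0.14×0.729 + 0.794902×0.14×0.271
        = 0.023824 + 0.141136 + 0.051006 + 0.030159 = 0.246125
Keeping only the nearby quarry blast-present terms gives 0.081165, so
  P(nearby quarry blast | spike) = 0.081165 / 0.246125 ≈ 0.3298

Now also conditioning on minor quake=true:
Weight on nearby quarry blast=true, given the evidence: 0.794902·0.14 = 0.111286
The normalizing constant is 0.60558·0.86 + 0.794902·0.14 = 0.632085
Posterior = 0.111286 / 0.632085 ≈ 0.1761
— minor quake explains away the evidence for nearby quarry blast.

Pr[nearby quarry blast | spike] ≈ 0.3298; Pr[nearby quarry blast | spike, minor quake] ≈ 0.1761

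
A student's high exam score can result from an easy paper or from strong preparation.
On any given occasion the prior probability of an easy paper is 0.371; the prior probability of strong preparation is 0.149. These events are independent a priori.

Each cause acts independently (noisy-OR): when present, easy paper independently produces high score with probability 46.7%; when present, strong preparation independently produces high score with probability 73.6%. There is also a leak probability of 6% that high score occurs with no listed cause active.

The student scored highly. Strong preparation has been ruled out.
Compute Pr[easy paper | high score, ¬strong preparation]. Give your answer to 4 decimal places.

Under noisy-OR, P(high score | causes) = 1 − (1−0.06)·∏(1−qᵢ) over the active causes.
P(high score | ¬strong preparation) = 0.06·0.629 + 0.49898·0.371 = 0.037740 + 0.185122 = 0.222862
Restricting to configurations with easy paper present: 0.49898·0.371 = 0.185122.
P(easy paper | high score, ¬strong preparation) = 0.185122 / 0.222862 ≈ 0.8307

Pr[easy paper | high score, ¬strong preparation] ≈ 0.8307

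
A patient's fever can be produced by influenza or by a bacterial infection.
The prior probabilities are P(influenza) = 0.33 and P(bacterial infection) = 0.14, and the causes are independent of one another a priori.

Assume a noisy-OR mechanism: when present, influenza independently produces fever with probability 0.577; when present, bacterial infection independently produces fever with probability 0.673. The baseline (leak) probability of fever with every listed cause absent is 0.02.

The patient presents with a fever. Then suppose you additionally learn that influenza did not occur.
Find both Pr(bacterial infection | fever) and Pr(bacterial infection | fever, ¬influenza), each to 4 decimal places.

Pr(bacterial infection | fever) ≈ 0.3685; Pr(bacterial infection | fever, ¬influenza) ≈ 0.8469

Under noisy-OR, P(fever | causes) = 1 − (1−0.02)·∏(1−qᵢ) over the active causes.
Enumerate the 4 (influenza, bacterial infection) configurations and weight by the priors:
  P(fever) = 0.02·0.67·0.86 + 0.67954·0.67·0.14 + 0.58546·0.33·0.86 + 0.864445·0.33·0.14
        = 0.011524 + 0.063741 + 0.166154 + 0.039937 = 0.281356
The terms with bacterial infection present sum to 0.103678, so
  P(bacterial infection | fever) = 0.103678 / 0.281356 ≈ 0.3685

With the extra evidence:
P(fever | ¬influenza) = 0.02×0.86 + 0.67954×0.14 = 0.017200 + 0.095136 = 0.112336
Restricting to configurations with bacterial infection present: 0.67954×0.14 = 0.095136.
Hence the posterior is 0.095136/0.112336 ≈ 0.8469.
With influenza excluded, bacterial infection must carry more of the explanatory weight for the fever.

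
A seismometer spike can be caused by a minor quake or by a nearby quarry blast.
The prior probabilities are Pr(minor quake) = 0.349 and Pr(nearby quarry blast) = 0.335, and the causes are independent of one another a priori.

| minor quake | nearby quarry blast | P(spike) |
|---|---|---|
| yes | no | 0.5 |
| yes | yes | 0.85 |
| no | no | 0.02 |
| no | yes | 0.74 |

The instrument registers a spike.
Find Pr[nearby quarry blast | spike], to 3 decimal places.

P(spike) = 0.02·0.651·0.665 + 0.74·0.651·0.335 + 0.5·0.349·0.665 + 0.85·0.349·0.335 = 0.008658 + 0.161383 + 0.116042 + 0.099378 = 0.385461
Restricting to configurations with nearby quarry blast present: 0.161383 + 0.099378 = 0.260761.
Hence the posterior is 0.260761/0.385461 ≈ 0.676.

Pr[nearby quarry blast | spike] ≈ 0.676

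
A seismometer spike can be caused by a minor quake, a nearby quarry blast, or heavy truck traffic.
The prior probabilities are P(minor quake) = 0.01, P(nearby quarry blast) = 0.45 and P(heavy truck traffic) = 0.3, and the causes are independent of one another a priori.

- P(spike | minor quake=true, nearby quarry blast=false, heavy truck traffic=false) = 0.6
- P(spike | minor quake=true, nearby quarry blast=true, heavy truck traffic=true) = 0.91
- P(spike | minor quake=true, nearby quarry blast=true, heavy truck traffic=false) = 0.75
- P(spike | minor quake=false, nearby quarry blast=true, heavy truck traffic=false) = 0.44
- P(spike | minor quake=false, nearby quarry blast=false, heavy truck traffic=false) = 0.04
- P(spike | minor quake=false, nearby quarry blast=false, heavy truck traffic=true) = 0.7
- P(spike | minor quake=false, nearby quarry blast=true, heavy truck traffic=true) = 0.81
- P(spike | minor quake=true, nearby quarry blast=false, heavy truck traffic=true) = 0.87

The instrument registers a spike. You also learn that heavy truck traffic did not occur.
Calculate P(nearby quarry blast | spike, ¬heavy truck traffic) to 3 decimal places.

P(nearby quarry blast | spike, ¬heavy truck traffic) ≈ 0.888

P(spike | ¬heavy truck traffic) = 0.04*0.99*0.55 + 0.44*0.99*0.45 + 0.6*0.01*0.55 + 0.75*0.01*0.45 = 0.021780 + 0.196020 + 0.003300 + 0.003375 = 0.224475
Restricting to configurations with nearby quarry blast present: 0.196020 + 0.003375 = 0.199395.
So P(nearby quarry blast | spike, ¬heavy truck traffic) = 0.199395/0.224475 ≈ 0.888.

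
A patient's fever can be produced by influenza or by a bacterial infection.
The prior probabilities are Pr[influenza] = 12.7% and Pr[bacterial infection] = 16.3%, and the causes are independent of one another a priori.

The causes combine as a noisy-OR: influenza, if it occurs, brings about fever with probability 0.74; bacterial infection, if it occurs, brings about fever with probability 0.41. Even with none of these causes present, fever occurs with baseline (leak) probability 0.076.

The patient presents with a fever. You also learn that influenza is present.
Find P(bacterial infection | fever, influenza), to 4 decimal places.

Under noisy-OR, P(fever | causes) = 1 − (1−0.076)·∏(1−qᵢ) over the active causes.
Numerator (weight on configurations with bacterial infection): 0.858258·0.163 = 0.139896
Normalizer over all consistent configurations: 0.75976·0.837 + 0.858258·0.163 = 0.775815
P(bacterial infection | fever, influenza) = 0.139896/0.775815 ≈ 0.1803

P(bacterial infection | fever, influenza) ≈ 0.1803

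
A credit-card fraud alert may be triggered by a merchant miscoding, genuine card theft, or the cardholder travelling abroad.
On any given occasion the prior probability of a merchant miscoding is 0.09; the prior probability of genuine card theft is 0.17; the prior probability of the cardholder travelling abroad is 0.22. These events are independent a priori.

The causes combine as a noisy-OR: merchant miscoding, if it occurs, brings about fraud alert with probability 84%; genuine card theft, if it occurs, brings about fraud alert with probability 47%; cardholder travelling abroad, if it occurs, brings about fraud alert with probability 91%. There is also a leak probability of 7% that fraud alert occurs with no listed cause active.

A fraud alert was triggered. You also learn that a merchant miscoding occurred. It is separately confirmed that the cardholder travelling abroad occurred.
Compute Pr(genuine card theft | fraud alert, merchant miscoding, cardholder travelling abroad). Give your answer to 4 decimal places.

Under noisy-OR, P(fraud alert | causes) = 1 − (1−0.07)·∏(1−qᵢ) over the active causes.
Enumerate both values of genuine card theft and weight by the priors:
  P(fraud alert | merchant miscoding, cardholder travelling abroad) = 0.986608·0.83 + 0.992902·0.17
        = 0.818885 + 0.168793 = 0.987678
Keeping only the genuine card theft-present terms gives 0.168793, so
  P(genuine card theft | fraud alert, merchant miscoding, cardholder travelling abroad) = 0.168793 / 0.987678 ≈ 0.1709

Pr(genuine card theft | fraud alert, merchant miscoding, cardholder travelling abroad) ≈ 0.1709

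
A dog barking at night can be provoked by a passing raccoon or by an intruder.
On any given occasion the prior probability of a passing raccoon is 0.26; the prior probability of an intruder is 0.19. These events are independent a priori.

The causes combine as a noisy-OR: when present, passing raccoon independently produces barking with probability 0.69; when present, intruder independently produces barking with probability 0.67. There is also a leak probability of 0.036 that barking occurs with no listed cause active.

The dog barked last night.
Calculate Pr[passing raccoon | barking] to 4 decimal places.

Under noisy-OR, P(barking | causes) = 1 − (1−0.036)·∏(1−qᵢ) over the active causes.
Weight on passing raccoon=true, given the evidence: 0.147664 + 0.044528 = 0.192192
The normalizing constant is 0.036·0.74·0.81 + 0.68188·0.74·0.19 + 0.70116·0.26·0.81 + 0.901383·0.26·0.19 = 0.309642
P(passing raccoon | barking) = 0.192192/0.309642 ≈ 0.6207

Pr[passing raccoon | barking] ≈ 0.6207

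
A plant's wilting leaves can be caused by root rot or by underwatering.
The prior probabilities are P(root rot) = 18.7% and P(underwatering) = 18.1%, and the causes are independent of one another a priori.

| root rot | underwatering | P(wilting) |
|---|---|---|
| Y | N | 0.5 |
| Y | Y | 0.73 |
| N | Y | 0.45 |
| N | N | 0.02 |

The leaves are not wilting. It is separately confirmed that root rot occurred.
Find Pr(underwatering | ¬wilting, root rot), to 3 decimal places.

Numerator (weight on configurations with underwatering): 0.27*0.181 = 0.048870
The normalizing constant is 0.5*0.819 + 0.27*0.181 = 0.458370
P(underwatering | ¬wilting, root rot) = 0.048870/0.458370 ≈ 0.107

Pr(underwatering | ¬wilting, root rot) ≈ 0.107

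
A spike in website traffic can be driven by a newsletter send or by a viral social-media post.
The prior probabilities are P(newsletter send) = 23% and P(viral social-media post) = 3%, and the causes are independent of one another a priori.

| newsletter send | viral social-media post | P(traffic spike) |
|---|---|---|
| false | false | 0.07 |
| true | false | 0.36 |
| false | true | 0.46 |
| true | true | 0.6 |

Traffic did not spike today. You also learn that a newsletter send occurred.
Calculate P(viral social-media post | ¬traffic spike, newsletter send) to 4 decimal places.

P(viral social-media post | ¬traffic spike, newsletter send) ≈ 0.0190

P(¬traffic spike | newsletter send) = 0.64·0.97 + 0.4·0.03 = 0.620800 + 0.012000 = 0.632800
Of this, 0.012000 comes from 0.4·0.03 (the viral social-media post=true cases).
P(viral social-media post | ¬traffic spike, newsletter send) = 0.012000 / 0.632800 ≈ 0.0190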